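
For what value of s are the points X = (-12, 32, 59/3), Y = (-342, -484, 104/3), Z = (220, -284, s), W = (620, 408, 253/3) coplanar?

Normal to plane XYW: n = (-39008, 30820, 202032); plane equation n·P = 5427632.
Requiring n·Z = 5427632: (202032)s + (-17334640) = 5427632.
So s = 338/3.

338/3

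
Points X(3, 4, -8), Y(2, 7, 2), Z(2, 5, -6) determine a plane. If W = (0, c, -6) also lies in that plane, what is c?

A normal to the plane is n = XY × XZ = (-4, -8, 2).
W lies in the plane iff n · XW = 0.
This gives (-8)c + (48) = 0, so c = 6.

6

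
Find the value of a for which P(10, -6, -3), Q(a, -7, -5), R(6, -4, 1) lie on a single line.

Direction PR = (-4, 2, 4). From the y-coordinate of Q, the parameter along the line is τ = (-7 − (-6))/2 = -1/2.
Then a = 10 + (-1/2)·(-4) = 12.

12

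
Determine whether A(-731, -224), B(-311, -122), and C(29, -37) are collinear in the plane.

No

AB = (420, 102), AC = (760, 187).
Twice the signed area of △ABC is (420)(187) − (102)(760) = 1020.
The area is nonzero, so the three points are not collinear.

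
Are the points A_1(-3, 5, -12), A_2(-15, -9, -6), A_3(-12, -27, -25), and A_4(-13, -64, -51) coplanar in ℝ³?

With A_1 as base: A_1A_2 = (-12, -14, 6), A_1A_3 = (-9, -32, -13), A_1A_4 = (-10, -69, -39).
A_1A_3 × A_1A_4 = (351, -221, 301).
A_1A_2 · (A_1A_3 × A_1A_4) = 688.
Since 688 ≠ 0, the four points are not coplanar.

No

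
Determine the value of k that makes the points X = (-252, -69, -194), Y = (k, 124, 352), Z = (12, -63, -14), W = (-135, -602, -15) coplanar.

596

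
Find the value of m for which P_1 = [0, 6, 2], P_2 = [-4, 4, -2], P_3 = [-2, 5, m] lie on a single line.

0

Collinearity requires P_1P_2 × P_1P_3 = 0; each component is linear in m.
The x-component gives (-2)m + (0) = 0, so m = 0.
The remaining components then also vanish.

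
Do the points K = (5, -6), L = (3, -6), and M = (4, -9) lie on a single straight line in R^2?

KL = (-2, 0), KM = (-1, -3).
Twice the signed area of △KLM is (-2)(-3) − (0)(-1) = 6.
The area is nonzero, so the three points are not collinear.

No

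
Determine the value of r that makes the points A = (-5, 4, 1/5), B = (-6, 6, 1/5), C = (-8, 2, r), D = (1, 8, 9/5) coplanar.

-3/5

Normal to plane ABD: n = (16/5, 8/5, -16); plane equation n·P = -64/5.
Requiring n·C = -64/5: (-16)r + (-112/5) = -64/5.
So r = -3/5.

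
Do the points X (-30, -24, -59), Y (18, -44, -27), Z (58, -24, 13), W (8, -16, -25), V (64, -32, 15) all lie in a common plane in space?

Yes

The plane through X, Y, Z has normal n = XY × XZ = (-1440, -640, 1760) and equation n·P = -45280.
Checking the remaining points: n·W = -45280, n·V = -45280.
All equal -45280, so all 5 points lie in one plane.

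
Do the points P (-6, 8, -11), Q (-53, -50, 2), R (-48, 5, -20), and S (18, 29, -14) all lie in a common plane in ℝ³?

With P as base: PQ = (-47, -58, 13), PR = (-42, -3, -9), PS = (24, 21, -3).
PR × PS = (198, -342, -810).
PQ · (PR × PS) = 0.
The scalar triple product vanishes, so the four points are coplanar.

Yes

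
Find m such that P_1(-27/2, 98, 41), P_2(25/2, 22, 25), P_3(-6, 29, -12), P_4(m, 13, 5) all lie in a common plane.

8

Coplanarity ⇔ det[P_1P_2; P_1P_3; P_1P_4] = 0.
Expanding, this is linear in m: (2924)m + (-23392) = 0.
So m = 8.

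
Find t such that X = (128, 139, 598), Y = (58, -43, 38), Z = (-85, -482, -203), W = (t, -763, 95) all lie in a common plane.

Normal to plane XYZ: n = (-201978, 63210, 4704); plane equation n·P = -14254002.
Requiring n·W = -14254002: (-201978)t + (-47782350) = -14254002.
So t = -166.

-166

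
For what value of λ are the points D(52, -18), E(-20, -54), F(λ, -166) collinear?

-244

Collinearity: (F − D) must be parallel to (E − D) = (-72, -36).
Cross-multiplying the components: (λ − 52)·(-36) = (-148)·(-72).
Solving gives λ = -244.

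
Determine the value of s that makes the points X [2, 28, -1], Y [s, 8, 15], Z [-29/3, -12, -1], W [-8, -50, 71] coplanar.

-1

The points are coplanar iff XY · (XZ × XW) = 0.
Expanding, this is linear in s: (-2880)s + (-2880) = 0.
So s = -1.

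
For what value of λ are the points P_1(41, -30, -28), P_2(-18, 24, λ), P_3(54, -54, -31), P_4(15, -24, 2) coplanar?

17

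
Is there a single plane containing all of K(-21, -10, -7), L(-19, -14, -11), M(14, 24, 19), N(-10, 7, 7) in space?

Yes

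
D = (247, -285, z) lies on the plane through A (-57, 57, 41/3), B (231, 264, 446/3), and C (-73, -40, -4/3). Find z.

107

A normal to the plane is n = AB × AC = (9990, 2160, -24624).
D lies in the plane iff n · AD = 0.
This gives (-24624)z + (2634768) = 0, so z = 107.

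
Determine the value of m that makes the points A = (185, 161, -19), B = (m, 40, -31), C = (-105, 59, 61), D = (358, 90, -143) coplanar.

Normal to plane ACD: n = (18328, -22120, 38236); plane equation n·P = -897124.
Requiring n·B = -897124: (18328)m + (-2070116) = -897124.
So m = 64.

64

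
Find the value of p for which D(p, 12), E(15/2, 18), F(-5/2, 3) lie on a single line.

The three points are collinear iff det[DE; DF] = 0.
This determinant is linear in p: (15)p + (-105/2) = 0, so p = 7/2.

7/2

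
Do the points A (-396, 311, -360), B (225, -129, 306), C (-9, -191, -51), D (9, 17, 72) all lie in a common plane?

No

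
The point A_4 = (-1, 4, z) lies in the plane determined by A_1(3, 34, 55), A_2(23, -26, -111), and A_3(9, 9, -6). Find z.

21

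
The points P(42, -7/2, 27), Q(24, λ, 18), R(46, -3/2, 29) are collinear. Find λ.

Collinearity requires PQ × PR = 0; each component is linear in λ.
The x-component gives (2)λ + (25) = 0, so λ = -25/2.
The remaining components then also vanish.

-25/2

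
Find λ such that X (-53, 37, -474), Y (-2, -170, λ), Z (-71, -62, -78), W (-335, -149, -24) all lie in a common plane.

The points are coplanar iff XY · (XZ × XW) = 0.
Expanding, this is linear in λ: (-24570)λ + (11277630) = 0.
So λ = 459.

459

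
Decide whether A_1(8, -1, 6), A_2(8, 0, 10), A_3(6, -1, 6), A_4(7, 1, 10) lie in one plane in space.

No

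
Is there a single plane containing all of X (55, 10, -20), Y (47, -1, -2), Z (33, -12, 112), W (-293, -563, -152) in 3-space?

No

A normal to the plane through X, Y, Z is n = XY × XZ = (-1056, 660, -66).
The plane has equation n·P = -50160. For W: n·W = -52140.
-52140 ≠ -50160, so W is off the plane.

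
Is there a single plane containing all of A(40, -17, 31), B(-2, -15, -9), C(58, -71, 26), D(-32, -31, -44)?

No

The four points are coplanar iff the 3×3 determinant with rows AB, AC, AD is zero.
Rows: (-42, 2, -40), (18, -54, -5), (-72, -14, -75).
Expanding along the first row: (-42)(3980) − (2)(-1710) + (-40)(-4140) = 1860.
Nonzero ⇒ not coplanar.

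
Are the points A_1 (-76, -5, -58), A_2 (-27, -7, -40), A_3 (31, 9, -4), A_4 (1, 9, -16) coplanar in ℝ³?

With A_1 as base: A_1A_2 = (49, -2, 18), A_1A_3 = (107, 14, 54), A_1A_4 = (77, 14, 42).
A_1A_3 × A_1A_4 = (-168, -336, 420).
A_1A_2 · (A_1A_3 × A_1A_4) = 0.
The scalar triple product vanishes, so the four points are coplanar.

Yes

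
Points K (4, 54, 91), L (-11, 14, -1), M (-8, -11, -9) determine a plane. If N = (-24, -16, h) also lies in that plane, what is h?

Coplanarity requires KL · (KM × KN) = 0.
KL = (-15, -40, -92), KM = (-12, -65, -100); the triple product is linear in h with coefficient 495 and constant term 38115.
Setting it to zero: h = -77.

-77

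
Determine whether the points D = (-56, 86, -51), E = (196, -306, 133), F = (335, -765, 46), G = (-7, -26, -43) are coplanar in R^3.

The four points are coplanar iff the 3×3 determinant with rows DE, DF, DG is zero.
Rows: (252, -392, 184), (391, -851, 97), (49, -112, 8).
Expanding along the first row: (252)(4056) − (-392)(-1625) + (184)(-2093) = 0.
Zero determinant ⇒ coplanar.

Yes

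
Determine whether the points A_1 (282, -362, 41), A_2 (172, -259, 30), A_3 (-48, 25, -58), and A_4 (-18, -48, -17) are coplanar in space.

Yes

With A_1 as base: A_1A_2 = (-110, 103, -11), A_1A_3 = (-330, 387, -99), A_1A_4 = (-300, 314, -58).
A_1A_3 × A_1A_4 = (8640, 10560, 12480).
A_1A_2 · (A_1A_3 × A_1A_4) = 0.
The scalar triple product vanishes, so the four points are coplanar.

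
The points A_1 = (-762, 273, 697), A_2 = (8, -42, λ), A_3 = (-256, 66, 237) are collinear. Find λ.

-3

Collinearity requires A_1A_2 × A_1A_3 = 0; each component is linear in λ.
The x-component gives (207)λ + (621) = 0, so λ = -3.
The remaining components then also vanish.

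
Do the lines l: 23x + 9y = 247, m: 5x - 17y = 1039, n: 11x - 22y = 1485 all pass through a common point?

No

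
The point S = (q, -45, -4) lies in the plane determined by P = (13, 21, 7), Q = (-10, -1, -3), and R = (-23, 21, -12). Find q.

-20

Coplanarity requires PQ · (PR × PS) = 0.
PQ = (-23, -22, -10), PR = (-36, 0, -19); the triple product is linear in q with coefficient 418 and constant term 8360.
Setting it to zero: q = -20.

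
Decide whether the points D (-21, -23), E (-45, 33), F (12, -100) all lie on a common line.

DE = (-24, 56), DF = (33, -77).
det[DE; DF] = (-24)(-77) − (56)(33) = 0.
The determinant is zero, so the points are collinear.

Yes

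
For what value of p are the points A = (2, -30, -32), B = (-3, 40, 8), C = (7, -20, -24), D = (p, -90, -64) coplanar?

Normal to plane ABC: n = (160, 240, -400); plane equation n·P = 5920.
Requiring n·D = 5920: (160)p + (4000) = 5920.
So p = 12.

12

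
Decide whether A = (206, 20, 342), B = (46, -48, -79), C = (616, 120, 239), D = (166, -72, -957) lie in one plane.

Yes

A normal to the plane through A, B, C is n = AB × AC = (49104, -189090, 11880).
The plane has equation n·P = 10396584. For D: n·D = 10396584.
Equal, so D lies in the plane and all four are coplanar.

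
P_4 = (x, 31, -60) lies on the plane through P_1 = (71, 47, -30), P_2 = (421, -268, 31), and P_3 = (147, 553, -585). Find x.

135

The plane through P_1, P_2, P_3 has equation 143959x + 198886y + 201040z = 13537531.
Substituting P_4: (143959)x + (-5896934) = 13537531, so x = 135.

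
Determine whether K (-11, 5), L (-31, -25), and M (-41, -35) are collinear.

KL = (-20, -30), KM = (-30, -40).
Twice the signed area of △KLM is (-20)(-40) − (-30)(-30) = -100.
The area is nonzero, so the three points are not collinear.

No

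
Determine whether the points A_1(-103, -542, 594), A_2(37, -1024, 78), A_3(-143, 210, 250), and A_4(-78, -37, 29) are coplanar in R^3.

With A_1 as base: A_1A_2 = (140, -482, -516), A_1A_3 = (-40, 752, -344), A_1A_4 = (25, 505, -565).
A_1A_3 × A_1A_4 = (-251160, -31200, -39000).
A_1A_2 · (A_1A_3 × A_1A_4) = 0.
The scalar triple product vanishes, so the four points are coplanar.

Yes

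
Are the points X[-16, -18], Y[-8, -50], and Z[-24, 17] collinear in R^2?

No

XY = (8, -32), XZ = (-8, 35).
If collinear, XZ would be a scalar multiple of XY. But (8)·(35) ≠ (-32)·(-8) (difference 24), so they are not parallel; the points are not collinear.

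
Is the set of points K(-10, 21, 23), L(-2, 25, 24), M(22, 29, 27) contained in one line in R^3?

No

KL = (8, 4, 1), KM = (32, 8, 4).
Comparing components 2 and 3: (4)(4) − (1)(8) = 8 ≠ 0, so KL and KM are not parallel and the points are not collinear.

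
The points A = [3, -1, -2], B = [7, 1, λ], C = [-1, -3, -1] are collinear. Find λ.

-3

Collinearity requires AB × AC = 0; each component is linear in λ.
The x-component gives (2)λ + (6) = 0, so λ = -3.
The remaining components then also vanish.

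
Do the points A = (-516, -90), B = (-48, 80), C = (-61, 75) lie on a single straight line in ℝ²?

No

AB = (468, 170), AC = (455, 165).
If collinear, AC would be a scalar multiple of AB. But (468)·(165) ≠ (170)·(455) (difference -130), so they are not parallel; the points are not collinear.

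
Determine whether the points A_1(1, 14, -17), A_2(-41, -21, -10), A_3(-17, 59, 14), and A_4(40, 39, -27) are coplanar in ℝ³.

A normal to the plane through A_1, A_2, A_3 is n = A_1A_2 × A_1A_3 = (-1400, 1176, -2520).
The plane has equation n·P = 57904. For A_4: n·A_4 = 57904.
Equal, so A_4 lies in the plane and all four are coplanar.

Yes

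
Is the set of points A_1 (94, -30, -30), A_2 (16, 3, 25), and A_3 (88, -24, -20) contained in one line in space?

A_1A_2 = (-78, 33, 55), A_1A_3 = (-6, 6, 10).
Comparing components 3 and 1: (55)(-6) − (-78)(10) = 450 ≠ 0, so A_1A_2 and A_1A_3 are not parallel and the points are not collinear.

No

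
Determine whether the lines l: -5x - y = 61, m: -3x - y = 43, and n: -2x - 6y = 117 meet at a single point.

No

Intersecting l and m: solving the 2×2 system gives (x, y) = (-9, -16).
Substitute into n: (-2)(-9) + (-6)(-16) = 114.
But n requires 117 ≠ 114, so the three lines have no common point.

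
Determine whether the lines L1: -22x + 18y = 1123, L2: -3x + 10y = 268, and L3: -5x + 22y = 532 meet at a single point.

No

Intersecting L1 and L2: solving the 2×2 system gives (x, y) = (-3203/83, 2527/166).
Substitute into L3: (-5)(-3203/83) + (22)(2527/166) = 43812/83.
But L3 requires 532 ≠ 43812/83, so the three lines have no common point.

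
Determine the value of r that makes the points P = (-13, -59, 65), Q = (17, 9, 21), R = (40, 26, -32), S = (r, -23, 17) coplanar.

Normal to plane PQR: n = (-2856, 578, -1054); plane equation n·X = -65484.
Requiring n·S = -65484: (-2856)r + (-31212) = -65484.
So r = 12.

12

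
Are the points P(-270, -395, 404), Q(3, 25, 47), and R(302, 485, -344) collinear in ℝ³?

PQ = (273, 420, -357), PR = (572, 880, -748).
PQ × PR = (0, 0, 0).
The cross product vanishes, so the three points are collinear.

Yes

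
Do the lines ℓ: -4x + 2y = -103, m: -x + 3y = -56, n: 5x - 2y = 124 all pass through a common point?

Intersecting ℓ and m: solving the 2×2 system gives (x, y) = (197/10, -121/10).
Substitute into n: (5)(197/10) + (-2)(-121/10) = 1227/10.
But n requires 124 ≠ 1227/10, so the three lines have no common point.

No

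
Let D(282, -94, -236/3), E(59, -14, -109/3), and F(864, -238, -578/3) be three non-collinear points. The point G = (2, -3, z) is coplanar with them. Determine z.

Coplanarity requires DE · (DF × DG) = 0.
DE = (-223, 80, 127/3), DF = (582, -144, -114); the triple product is linear in z with coefficient -14448 and constant term -361200.
Setting it to zero: z = -25.

-25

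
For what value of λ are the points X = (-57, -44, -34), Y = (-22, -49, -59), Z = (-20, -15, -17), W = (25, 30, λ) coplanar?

16

Coplanarity ⇔ det[XY; XZ; XW] = 0.
Expanding, this is linear in λ: (1200)λ + (-19200) = 0.
So λ = 16.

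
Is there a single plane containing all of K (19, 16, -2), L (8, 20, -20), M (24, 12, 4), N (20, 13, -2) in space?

No

With K as base: KL = (-11, 4, -18), KM = (5, -4, 6), KN = (1, -3, 0).
KM × KN = (18, 6, -11).
KL · (KM × KN) = 24.
Since 24 ≠ 0, the four points are not coplanar.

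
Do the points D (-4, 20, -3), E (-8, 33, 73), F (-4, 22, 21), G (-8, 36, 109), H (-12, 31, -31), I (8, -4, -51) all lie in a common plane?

Yes

The plane through D, E, F has normal n = DE × DF = (160, 96, -8) and equation n·P = 1304.
Checking the remaining points: n·G = 1304, n·H = 1304, n·I = 1304.
All equal 1304, so all 6 points lie in one plane.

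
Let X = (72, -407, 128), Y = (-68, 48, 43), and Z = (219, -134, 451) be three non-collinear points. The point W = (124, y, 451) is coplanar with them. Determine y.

360

Coplanarity requires XY · (XZ × XW) = 0.
XY = (-140, 455, -85), XZ = (147, 273, 323); the triple product is linear in y with coefficient 32725 and constant term -11781000.
Setting it to zero: y = 360.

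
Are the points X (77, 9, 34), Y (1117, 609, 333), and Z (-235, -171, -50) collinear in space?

XY = (1040, 600, 299), XZ = (-312, -180, -84).
XY × XZ = (3420, -5928, 0).
The cross product is nonzero, so the points do not lie on one line.

No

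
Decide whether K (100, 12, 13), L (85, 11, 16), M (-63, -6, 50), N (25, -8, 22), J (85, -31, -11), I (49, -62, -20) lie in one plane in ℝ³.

No

The plane through K, L, M has normal n = KL × KM = (17, 66, 107) and equation n·P = 3883.
Checking the remaining points: n·N = 2251, n·J = -1778, n·I = -5399.
Since n·N = 2251 ≠ 3883, N is off the plane and the points are not all coplanar.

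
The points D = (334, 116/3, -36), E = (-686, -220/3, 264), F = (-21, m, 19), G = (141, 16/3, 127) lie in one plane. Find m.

16/3

Coplanarity ⇔ det[DE; DF; DG] = 0.
Expanding, this is linear in m: (-108360)m + (577920) = 0.
So m = 16/3.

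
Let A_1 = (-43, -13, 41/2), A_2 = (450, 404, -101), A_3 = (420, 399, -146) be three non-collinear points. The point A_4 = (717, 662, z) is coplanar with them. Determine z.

A normal to the plane is n = A_1A_2 × A_1A_3 = (-38745/2, 25830, 10045).
A_4 lies in the plane iff n · A_1A_4 = 0.
This gives (10045)z + (5012455/2) = 0, so z = -499/2.

-499/2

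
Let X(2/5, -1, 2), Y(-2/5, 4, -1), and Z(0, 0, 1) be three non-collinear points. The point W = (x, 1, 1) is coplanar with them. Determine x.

1/5

Coplanarity requires XY · (XZ × XW) = 0.
XY = (-4/5, 5, -3), XZ = (-2/5, 1, -1); the triple product is linear in x with coefficient -2 and constant term 2/5.
Setting it to zero: x = 1/5.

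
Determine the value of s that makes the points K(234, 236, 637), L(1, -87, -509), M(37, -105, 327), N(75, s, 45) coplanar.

The points are coplanar iff KL · (KM × KN) = 0.
Expanding, this is linear in s: (153532)s + (614128) = 0.
So s = -4.

-4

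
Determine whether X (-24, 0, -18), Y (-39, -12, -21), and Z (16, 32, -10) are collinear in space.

Yes

XY = (-15, -12, -3), XZ = (40, 32, 8).
XY × XZ = (0, 0, 0).
The cross product vanishes, so the three points are collinear.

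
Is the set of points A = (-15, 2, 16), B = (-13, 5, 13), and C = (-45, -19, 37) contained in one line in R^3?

AB = (2, 3, -3), AC = (-30, -21, 21).
AB × AC = (0, 48, 48).
The cross product is nonzero, so the points do not lie on one line.

No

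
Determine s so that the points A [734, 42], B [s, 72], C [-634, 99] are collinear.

Collinearity: (B − A) must be parallel to (C − A) = (-1368, 57).
Cross-multiplying the components: (s − 734)·(57) = (30)·(-1368).
Solving gives s = 14.

14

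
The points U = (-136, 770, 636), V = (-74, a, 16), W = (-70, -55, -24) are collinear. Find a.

-5

Collinearity requires UV × UW = 0; each component is linear in a.
The x-component gives (-660)a + (-3300) = 0, so a = -5.
The remaining components then also vanish.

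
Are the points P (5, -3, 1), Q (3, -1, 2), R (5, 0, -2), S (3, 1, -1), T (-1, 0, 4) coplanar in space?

No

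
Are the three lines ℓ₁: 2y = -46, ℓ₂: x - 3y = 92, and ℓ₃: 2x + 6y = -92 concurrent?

The three lines meet at one point iff the augmented coefficient matrix [aᵢ bᵢ cᵢ] has rank < 3, i.e. its determinant vanishes.
Here the determinant is 0.
It vanishes, so the lines are concurrent at (23, -23).

Yes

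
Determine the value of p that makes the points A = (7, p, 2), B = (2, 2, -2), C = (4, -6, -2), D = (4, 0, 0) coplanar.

Coplanarity ⇔ det[AB; AC; AD] = 0.
Expanding, this is linear in p: (4)p + (24) = 0.
So p = -6.

-6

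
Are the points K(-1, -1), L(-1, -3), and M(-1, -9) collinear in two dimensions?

Yes

KL = (0, -2), KM = (0, -8).
Twice the signed area of △KLM is (0)(-8) − (-2)(0) = 0.
The triangle is degenerate (zero area), so the points are collinear.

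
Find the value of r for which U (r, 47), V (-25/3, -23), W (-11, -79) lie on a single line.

-5

Collinearity: (U − V) must be parallel to (W − V) = (-8/3, -56).
Cross-multiplying the components: (r − (-25/3))·(-56) = (70)·(-8/3).
Solving gives r = -5.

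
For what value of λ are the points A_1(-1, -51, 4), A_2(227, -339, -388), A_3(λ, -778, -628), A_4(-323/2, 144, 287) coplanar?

450

Normal to plane A_1A_2A_4: n = (-5064, -1608, -1764); plane equation n·P = 80016.
Requiring n·A_3 = 80016: (-5064)λ + (2358816) = 80016.
So λ = 450.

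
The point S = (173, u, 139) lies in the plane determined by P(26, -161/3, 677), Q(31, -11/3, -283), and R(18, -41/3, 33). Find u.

A normal to the plane is n = PQ × PR = (6200, 10900, 600).
S lies in the plane iff n · PS = 0.
This gives (10900)u + (3520700/3) = 0, so u = -323/3.

-323/3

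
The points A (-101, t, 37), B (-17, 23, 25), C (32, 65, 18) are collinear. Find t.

Collinearity requires AB × AC = 0; each component is linear in t.
The x-component gives (7)t + (343) = 0, so t = -49.
The remaining components then also vanish.

-49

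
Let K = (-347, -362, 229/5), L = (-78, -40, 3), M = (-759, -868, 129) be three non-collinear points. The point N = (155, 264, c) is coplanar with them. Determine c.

A normal to the plane is n = KL × KM = (25668/5, -23736/5, -3450).
N lies in the plane iff n · KN = 0.
This gives (-3450)c + (-236670) = 0, so c = -343/5.

-343/5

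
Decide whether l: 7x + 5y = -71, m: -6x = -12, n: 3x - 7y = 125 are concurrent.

Yes

Intersecting l and m: solving the 2×2 system gives (x, y) = (2, -17).
Substitute into n: (3)(2) + (-7)(-17) = 125.
This equals 125, so (2, -17) lies on all three lines and they are concurrent.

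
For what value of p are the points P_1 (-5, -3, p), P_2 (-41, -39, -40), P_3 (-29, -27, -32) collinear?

Collinearity requires P_1P_2 × P_1P_3 = 0; each component is linear in p.
The x-component gives (12)p + (192) = 0, so p = -16.
The remaining components then also vanish.

-16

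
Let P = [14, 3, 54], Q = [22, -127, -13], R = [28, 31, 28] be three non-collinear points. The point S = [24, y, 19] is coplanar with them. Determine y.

-23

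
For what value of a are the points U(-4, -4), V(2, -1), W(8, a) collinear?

Collinearity: (W − U) must be parallel to (V − U) = (6, 3).
Cross-multiplying the components: (a − (-4))·(6) = (12)·(3).
Solving gives a = 2.

2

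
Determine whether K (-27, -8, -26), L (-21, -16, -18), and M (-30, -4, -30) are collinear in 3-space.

Yes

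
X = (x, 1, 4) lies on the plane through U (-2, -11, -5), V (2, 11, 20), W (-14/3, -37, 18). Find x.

0

A normal to the plane is n = UV × UW = (1156, -476/3, -136/3).
X lies in the plane iff n · UX = 0.
This gives (1156)x + (0) = 0, so x = 0.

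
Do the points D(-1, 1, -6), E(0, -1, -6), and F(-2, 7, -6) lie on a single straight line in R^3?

No

DE = (1, -2, 0), DF = (-1, 6, 0).
Comparing components 1 and 2: (1)(6) − (-2)(-1) = 4 ≠ 0, so DE and DF are not parallel and the points are not collinear.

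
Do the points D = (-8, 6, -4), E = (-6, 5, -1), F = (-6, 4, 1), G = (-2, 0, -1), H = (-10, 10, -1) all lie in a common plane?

No

The plane through D, E, F has normal n = DE × DF = (1, -4, -2) and equation n·P = -24.
Checking the remaining points: n·G = 0, n·H = -48.
Since n·G = 0 ≠ -24, G is off the plane and the points are not all coplanar.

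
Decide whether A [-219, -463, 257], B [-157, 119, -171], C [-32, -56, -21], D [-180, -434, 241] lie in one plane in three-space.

Yes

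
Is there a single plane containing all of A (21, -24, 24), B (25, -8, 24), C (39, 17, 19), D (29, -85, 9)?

Yes

A normal to the plane through A, B, C is n = AB × AC = (-80, 20, -124).
The plane has equation n·P = -5136. For D: n·D = -5136.
Equal, so D lies in the plane and all four are coplanar.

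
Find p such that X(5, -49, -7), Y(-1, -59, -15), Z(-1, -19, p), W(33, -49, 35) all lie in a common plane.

Normal to plane XYW: n = (-420, 28, 280); plane equation n·P = -5432.
Requiring n·Z = -5432: (280)p + (-112) = -5432.
So p = -19.

-19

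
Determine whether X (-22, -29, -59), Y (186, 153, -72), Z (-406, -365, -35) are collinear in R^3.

Yes

XY = (208, 182, -13), XZ = (-384, -336, 24).
XY × XZ = (0, 0, 0).
The cross product vanishes, so the three points are collinear.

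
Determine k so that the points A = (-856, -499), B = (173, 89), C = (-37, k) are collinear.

-31

The three points are collinear iff det[AB; AC] = 0.
This determinant is linear in k: (1029)k + (31899) = 0, so k = -31.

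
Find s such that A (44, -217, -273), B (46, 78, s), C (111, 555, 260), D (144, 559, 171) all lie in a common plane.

Coplanarity ⇔ det[AB; AC; AD] = 0.
Expanding, this is linear in s: (-25208)s + (-75624) = 0.
So s = -3.

-3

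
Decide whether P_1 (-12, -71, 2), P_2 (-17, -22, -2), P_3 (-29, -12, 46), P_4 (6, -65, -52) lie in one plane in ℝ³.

With P_1 as base: P_1P_2 = (-5, 49, -4), P_1P_3 = (-17, 59, 44), P_1P_4 = (18, 6, -54).
P_1P_3 × P_1P_4 = (-3450, -126, -1164).
P_1P_2 · (P_1P_3 × P_1P_4) = 15732.
Since 15732 ≠ 0, the four points are not coplanar.

No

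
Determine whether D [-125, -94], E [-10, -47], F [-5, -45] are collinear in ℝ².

No

DE = (115, 47), DF = (120, 49).
Twice the signed area of △DEF is (115)(49) − (47)(120) = -5.
The area is nonzero, so the three points are not collinear.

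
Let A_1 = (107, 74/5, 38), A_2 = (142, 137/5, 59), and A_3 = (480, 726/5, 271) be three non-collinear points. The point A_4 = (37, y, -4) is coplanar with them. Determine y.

-52/5

A normal to the plane is n = A_1A_2 × A_1A_3 = (987/5, -322, -679/5).
A_4 lies in the plane iff n · A_1A_4 = 0.
This gives (-322)y + (-16744/5) = 0, so y = -52/5.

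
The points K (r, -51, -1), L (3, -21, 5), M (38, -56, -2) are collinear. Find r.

Direction LM = (35, -35, -7). From the y-coordinate of K, the parameter along the line is τ = (-51 − (-21))/(-35) = 6/7.
Then r = 3 + 6/7·(35) = 33.

33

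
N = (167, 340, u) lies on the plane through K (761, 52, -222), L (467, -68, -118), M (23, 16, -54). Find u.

-198

Coplanarity requires KL · (KM × KN) = 0.
KL = (-294, -120, 104), KM = (-738, -36, 168); the triple product is linear in u with coefficient -77976 and constant term -15439248.
Setting it to zero: u = -198.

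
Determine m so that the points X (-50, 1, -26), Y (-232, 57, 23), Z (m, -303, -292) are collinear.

938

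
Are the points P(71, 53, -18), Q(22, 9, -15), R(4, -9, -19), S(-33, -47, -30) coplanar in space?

Yes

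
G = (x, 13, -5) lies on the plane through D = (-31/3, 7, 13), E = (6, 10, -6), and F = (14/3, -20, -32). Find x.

22/3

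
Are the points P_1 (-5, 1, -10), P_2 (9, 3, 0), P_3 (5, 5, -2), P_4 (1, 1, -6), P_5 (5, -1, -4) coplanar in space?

Yes

The plane through P_1, P_2, P_3 has normal n = P_1P_2 × P_1P_3 = (-24, -12, 36) and equation n·P = -252.
Checking the remaining points: n·P_4 = -252, n·P_5 = -252.
All equal -252, so all 5 points lie in one plane.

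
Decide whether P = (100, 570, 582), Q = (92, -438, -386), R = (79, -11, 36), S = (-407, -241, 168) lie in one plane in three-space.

A normal to the plane through P, Q, R is n = PQ × PR = (-12040, 15960, -16520).
The plane has equation n·X = -1721440. For S: n·S = -1721440.
Equal, so S lies in the plane and all four are coplanar.

Yes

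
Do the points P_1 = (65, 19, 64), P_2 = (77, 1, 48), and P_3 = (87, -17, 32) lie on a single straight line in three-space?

No

P_1P_2 = (12, -18, -16), P_1P_3 = (22, -36, -32).
Comparing components 3 and 1: (-16)(22) − (12)(-32) = 32 ≠ 0, so P_1P_2 and P_1P_3 are not parallel and the points are not collinear.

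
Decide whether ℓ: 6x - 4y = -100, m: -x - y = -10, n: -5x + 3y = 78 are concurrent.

Yes

Intersecting ℓ and m: solving the 2×2 system gives (x, y) = (-6, 16).
Substitute into n: (-5)(-6) + (3)(16) = 78.
This equals 78, so (-6, 16) lies on all three lines and they are concurrent.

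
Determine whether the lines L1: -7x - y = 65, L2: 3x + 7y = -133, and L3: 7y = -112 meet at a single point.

Yes

Lines aᵢx + bᵢy = cᵢ with pairwise distinct directions are concurrent exactly when det[aᵢ bᵢ cᵢ] = 0.
Here the determinant is 0.
It vanishes, so the lines are concurrent at (-7, -16).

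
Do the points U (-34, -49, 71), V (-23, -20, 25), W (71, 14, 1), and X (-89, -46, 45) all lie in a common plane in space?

With U as base: UV = (11, 29, -46), UW = (105, 63, -70), UX = (-55, 3, -26).
UW × UX = (-1428, 6580, 3780).
UV · (UW × UX) = 1232.
Since 1232 ≠ 0, the four points are not coplanar.

No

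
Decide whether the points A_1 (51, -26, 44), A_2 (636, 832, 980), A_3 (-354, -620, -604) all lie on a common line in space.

Yes

A_1A_2 = (585, 858, 936), A_1A_3 = (-405, -594, -648).
Each component of A_1A_3 is -9/13 times the corresponding component of A_1A_2, so A_1A_3 = -9/13·A_1A_2 and the points are collinear.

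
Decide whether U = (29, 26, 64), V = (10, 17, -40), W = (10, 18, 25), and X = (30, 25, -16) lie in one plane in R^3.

A normal to the plane through U, V, W is n = UV × UW = (-481, 1235, -19).
The plane has equation n·P = 16945. For X: n·X = 16749.
16749 ≠ 16945, so X is off the plane.

No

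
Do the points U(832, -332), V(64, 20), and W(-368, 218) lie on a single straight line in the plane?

Yes

UV = (-768, 352), UW = (-1200, 550).
det[UV; UW] = (-768)(550) − (352)(-1200) = 0.
The determinant is zero, so the points are collinear.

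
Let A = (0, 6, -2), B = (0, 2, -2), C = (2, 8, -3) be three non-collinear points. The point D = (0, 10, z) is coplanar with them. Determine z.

Coplanarity requires AB · (AC × AD) = 0.
AB = (0, -4, 0), AC = (2, 2, -1); the triple product is linear in z with coefficient 8 and constant term 16.
Setting it to zero: z = -2.

-2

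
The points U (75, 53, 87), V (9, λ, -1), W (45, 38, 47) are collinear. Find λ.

Collinearity requires UV × UW = 0; each component is linear in λ.
The x-component gives (-40)λ + (800) = 0, so λ = 20.
The remaining components then also vanish.

20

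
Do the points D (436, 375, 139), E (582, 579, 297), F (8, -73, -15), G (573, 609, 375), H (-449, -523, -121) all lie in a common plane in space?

Yes

The plane through D, E, F has normal n = DE × DF = (39368, -45140, 21904) and equation n·P = 3281604.
Checking the remaining points: n·G = 3281604, n·H = 3281604.
All equal 3281604, so all 5 points lie in one plane.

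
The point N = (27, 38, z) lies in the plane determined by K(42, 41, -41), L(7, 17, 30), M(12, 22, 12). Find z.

-47

The plane through K, L, M has equation 77x − 275y − 55z = -5786.
Substituting N: (-55)z + (-8371) = -5786, so z = -47.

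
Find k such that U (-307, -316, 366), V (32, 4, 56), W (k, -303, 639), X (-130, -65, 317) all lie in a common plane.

-424

Normal to plane UVX: n = (62130, -38259, 28449); plane equation n·P = 3428268.
Requiring n·W = 3428268: (62130)k + (29771388) = 3428268.
So k = -424.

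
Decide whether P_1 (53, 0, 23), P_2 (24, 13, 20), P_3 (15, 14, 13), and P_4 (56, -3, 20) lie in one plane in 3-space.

Yes

With P_1 as base: P_1P_2 = (-29, 13, -3), P_1P_3 = (-38, 14, -10), P_1P_4 = (3, -3, -3).
P_1P_3 × P_1P_4 = (-72, -144, 72).
P_1P_2 · (P_1P_3 × P_1P_4) = 0.
The scalar triple product vanishes, so the four points are coplanar.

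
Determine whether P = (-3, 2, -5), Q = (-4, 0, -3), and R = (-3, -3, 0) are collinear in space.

No

PQ = (-1, -2, 2), PR = (0, -5, 5).
PQ × PR = (0, 5, 5).
The cross product is nonzero, so the points do not lie on one line.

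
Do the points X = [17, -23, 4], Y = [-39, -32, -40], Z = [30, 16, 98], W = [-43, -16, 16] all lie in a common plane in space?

The four points are coplanar iff the 3×3 determinant with rows XY, XZ, XW is zero.
Rows: (-56, -9, -44), (13, 39, 94), (-60, 7, 12).
Expanding along the first row: (-56)(-190) − (-9)(5796) + (-44)(2431) = -44160.
Nonzero ⇒ not coplanar.

No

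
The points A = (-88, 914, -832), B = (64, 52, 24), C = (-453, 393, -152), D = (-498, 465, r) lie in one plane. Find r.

Normal to plane ABC: n = (-140184, -415800, -393822); plane equation n·P = -40045104.
Requiring n·D = -40045104: (-393822)r + (-123535368) = -40045104.
So r = -212.

-212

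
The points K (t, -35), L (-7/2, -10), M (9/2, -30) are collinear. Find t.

Collinearity: (K − L) must be parallel to (M − L) = (8, -20).
Cross-multiplying the components: (t − (-7/2))·(-20) = (-25)·(8).
Solving gives t = 13/2.

13/2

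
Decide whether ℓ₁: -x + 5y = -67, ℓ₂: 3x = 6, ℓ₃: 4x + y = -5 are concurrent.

The three lines meet at one point iff the augmented coefficient matrix [aᵢ bᵢ cᵢ] has rank < 3, i.e. its determinant vanishes.
Here the determinant is 0.
It vanishes, so the lines are concurrent at (2, -13).

Yes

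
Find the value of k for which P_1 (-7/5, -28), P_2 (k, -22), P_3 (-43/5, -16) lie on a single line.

-5

The three points are collinear iff det[P_1P_2; P_1P_3] = 0.
This determinant is linear in k: (12)k + (60) = 0, so k = -5.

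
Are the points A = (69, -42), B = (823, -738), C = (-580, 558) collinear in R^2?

AB = (754, -696), AC = (-649, 600).
det[AB; AC] = (754)(600) − (-696)(-649) = 696.
The determinant is nonzero, so they are not collinear.

No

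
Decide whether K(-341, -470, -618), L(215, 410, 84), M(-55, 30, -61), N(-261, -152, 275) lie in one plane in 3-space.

Yes

A normal to the plane through K, L, M is n = KL × KM = (139160, -108920, 26320).
The plane has equation n·P = -12526920. For N: n·N = -12526920.
Equal, so N lies in the plane and all four are coplanar.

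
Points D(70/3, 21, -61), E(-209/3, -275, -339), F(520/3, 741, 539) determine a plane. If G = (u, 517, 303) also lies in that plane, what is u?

A normal to the plane is n = DE × DF = (22560, 14100, -22560).
G lies in the plane iff n · DG = 0.
This gives (22560)u + (-1744640) = 0, so u = 232/3.

232/3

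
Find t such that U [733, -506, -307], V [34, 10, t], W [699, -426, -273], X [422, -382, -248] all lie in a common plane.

-76

Coplanarity ⇔ det[UV; UW; UX] = 0.
Expanding, this is linear in t: (20664)t + (1570464) = 0.
So t = -76.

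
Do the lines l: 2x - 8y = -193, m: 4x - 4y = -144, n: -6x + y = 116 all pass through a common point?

Intersecting l and m: solving the 2×2 system gives (x, y) = (-95/6, 121/6).
Substitute into n: (-6)(-95/6) + (1)(121/6) = 691/6.
But n requires 116 ≠ 691/6, so the three lines have no common point.

No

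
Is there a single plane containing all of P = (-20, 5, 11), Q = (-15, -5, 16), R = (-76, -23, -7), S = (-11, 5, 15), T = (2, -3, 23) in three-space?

The plane through P, Q, R has normal n = PQ × PR = (320, -190, -700) and equation n·X = -15050.
Checking the remaining points: n·S = -14970, n·T = -14890.
Since n·S = -14970 ≠ -15050, S is off the plane and the points are not all coplanar.

No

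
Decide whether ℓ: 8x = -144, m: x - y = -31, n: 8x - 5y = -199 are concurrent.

No

Intersecting ℓ and m: solving the 2×2 system gives (x, y) = (-18, 13).
Substitute into n: (8)(-18) + (-5)(13) = -209.
But n requires -199 ≠ -209, so the three lines have no common point.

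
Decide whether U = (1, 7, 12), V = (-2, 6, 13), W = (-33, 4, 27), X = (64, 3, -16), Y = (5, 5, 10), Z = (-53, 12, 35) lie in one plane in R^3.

No

The plane through U, V, W has normal n = UV × UW = (-12, 11, -25) and equation n·P = -235.
Checking the remaining points: n·X = -335, n·Y = -255, n·Z = -107.
Since n·X = -335 ≠ -235, X is off the plane and the points are not all coplanar.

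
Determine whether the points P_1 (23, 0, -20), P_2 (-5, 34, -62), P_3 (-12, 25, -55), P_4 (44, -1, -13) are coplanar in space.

Yes

The four points are coplanar iff the 3×3 determinant with rows P_1P_2, P_1P_3, P_1P_4 is zero.
Rows: (-28, 34, -42), (-35, 25, -35), (21, -1, 7).
Expanding along the first row: (-28)(140) − (34)(490) + (-42)(-490) = 0.
Zero determinant ⇒ coplanar.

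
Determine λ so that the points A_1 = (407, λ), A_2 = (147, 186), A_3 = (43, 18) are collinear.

606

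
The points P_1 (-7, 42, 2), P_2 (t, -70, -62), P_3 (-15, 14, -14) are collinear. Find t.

Collinearity requires P_1P_2 × P_1P_3 = 0; each component is linear in t.
The y-component gives (16)t + (624) = 0, so t = -39.
The remaining components then also vanish.

-39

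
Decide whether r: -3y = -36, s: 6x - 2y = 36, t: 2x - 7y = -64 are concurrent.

Intersecting r and s: solving the 2×2 system gives (x, y) = (10, 12).
Substitute into t: (2)(10) + (-7)(12) = -64.
This equals -64, so (10, 12) lies on all three lines and they are concurrent.

Yes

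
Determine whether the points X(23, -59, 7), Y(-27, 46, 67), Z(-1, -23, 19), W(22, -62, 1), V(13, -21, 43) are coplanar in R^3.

No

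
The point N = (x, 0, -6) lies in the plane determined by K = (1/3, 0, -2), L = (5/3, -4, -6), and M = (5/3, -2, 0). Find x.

A normal to the plane is n = KL × KM = (-16, -8, 8/3).
N lies in the plane iff n · KN = 0.
This gives (-16)x + (-16/3) = 0, so x = -1/3.

-1/3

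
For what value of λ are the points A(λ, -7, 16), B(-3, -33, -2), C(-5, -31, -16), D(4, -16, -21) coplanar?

The points are coplanar iff AB · (AC × AD) = 0.
Expanding, this is linear in λ: (-200)λ + (3800) = 0.
So λ = 19.

19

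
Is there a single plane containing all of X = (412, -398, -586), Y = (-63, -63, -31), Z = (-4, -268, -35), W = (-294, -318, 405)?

The four points are coplanar iff the 3×3 determinant with rows XY, XZ, XW is zero.
Rows: (-475, 335, 555), (-416, 130, 551), (-706, 80, 991).
Expanding along the first row: (-475)(84750) − (335)(-23250) + (555)(58500) = 0.
Zero determinant ⇒ coplanar.

Yes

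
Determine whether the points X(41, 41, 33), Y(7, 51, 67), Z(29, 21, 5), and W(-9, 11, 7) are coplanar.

Yes

The four points are coplanar iff the 3×3 determinant with rows XY, XZ, XW is zero.
Rows: (-34, 10, 34), (-12, -20, -28), (-50, -30, -26).
Expanding along the first row: (-34)(-320) − (10)(-1088) + (34)(-640) = 0.
Zero determinant ⇒ coplanar.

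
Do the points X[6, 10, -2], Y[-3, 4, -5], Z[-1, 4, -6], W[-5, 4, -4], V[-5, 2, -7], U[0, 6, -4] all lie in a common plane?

The plane through X, Y, Z has normal n = XY × XZ = (6, -15, 12) and equation n·P = -138.
Checking the remaining points: n·W = -138, n·V = -144, n·U = -138.
Since n·V = -144 ≠ -138, V is off the plane and the points are not all coplanar.

No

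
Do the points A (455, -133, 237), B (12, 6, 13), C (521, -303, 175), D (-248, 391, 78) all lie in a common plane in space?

The four points are coplanar iff the 3×3 determinant with rows AB, AC, AD is zero.
Rows: (-443, 139, -224), (66, -170, -62), (-703, 524, -159).
Expanding along the first row: (-443)(59518) − (139)(-54080) + (-224)(-84926) = 174070.
Nonzero ⇒ not coplanar.

No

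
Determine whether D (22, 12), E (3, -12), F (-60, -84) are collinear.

No

DE = (-19, -24), DF = (-82, -96).
det[DE; DF] = (-19)(-96) − (-24)(-82) = -144.
The determinant is nonzero, so they are not collinear.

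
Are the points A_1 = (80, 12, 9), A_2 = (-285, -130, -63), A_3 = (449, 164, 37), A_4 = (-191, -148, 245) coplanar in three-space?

Yes

The four points are coplanar iff the 3×3 determinant with rows A_1A_2, A_1A_3, A_1A_4 is zero.
Rows: (-365, -142, -72), (369, 152, 28), (-271, -160, 236).
Expanding along the first row: (-365)(40352) − (-142)(94672) + (-72)(-17848) = 0.
Zero determinant ⇒ coplanar.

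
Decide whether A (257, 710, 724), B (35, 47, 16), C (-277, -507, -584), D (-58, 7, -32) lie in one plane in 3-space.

The four points are coplanar iff the 3×3 determinant with rows AB, AC, AD is zero.
Rows: (-222, -663, -708), (-534, -1217, -1308), (-315, -703, -756).
Expanding along the first row: (-222)(528) − (-663)(-8316) + (-708)(-7953) = 0.
Zero determinant ⇒ coplanar.

Yes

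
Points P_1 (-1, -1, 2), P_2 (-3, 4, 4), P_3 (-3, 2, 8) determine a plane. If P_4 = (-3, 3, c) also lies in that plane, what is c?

6

The plane through P_1, P_2, P_3 has equation 24x + 8y + 4z = -24.
Substituting P_4: (4)c + (-48) = -24, so c = 6.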